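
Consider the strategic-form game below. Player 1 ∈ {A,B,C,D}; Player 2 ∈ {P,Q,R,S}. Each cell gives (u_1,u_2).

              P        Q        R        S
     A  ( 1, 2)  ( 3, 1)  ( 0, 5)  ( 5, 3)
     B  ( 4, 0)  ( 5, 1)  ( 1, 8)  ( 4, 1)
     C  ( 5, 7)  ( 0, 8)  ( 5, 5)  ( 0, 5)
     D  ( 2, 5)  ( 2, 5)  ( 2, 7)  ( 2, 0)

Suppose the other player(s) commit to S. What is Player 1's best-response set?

P1 best: {A}

u_1(A vs S) = 5
u_1(B vs S) = 4
u_1(C vs S) = 0
u_1(D vs S) = 2
max payoff 5 at {A}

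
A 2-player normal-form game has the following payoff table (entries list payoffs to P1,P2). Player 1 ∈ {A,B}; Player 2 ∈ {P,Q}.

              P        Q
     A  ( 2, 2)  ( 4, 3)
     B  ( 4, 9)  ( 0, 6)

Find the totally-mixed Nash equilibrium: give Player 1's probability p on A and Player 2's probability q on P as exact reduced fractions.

P1 indiff ⇒ q·2+(1-q)·4 = q·4+(1-q)·0 ⇒ q(-2) = (1-q)(-4) ⇒ q = 2/3
P2 indiff ⇒ p·2+(1-p)·9 = p·3+(1-p)·6 ⇒ p(-1) = (1-p)(-3) ⇒ p = 3/4

(p,q) = (3/4, 2/3)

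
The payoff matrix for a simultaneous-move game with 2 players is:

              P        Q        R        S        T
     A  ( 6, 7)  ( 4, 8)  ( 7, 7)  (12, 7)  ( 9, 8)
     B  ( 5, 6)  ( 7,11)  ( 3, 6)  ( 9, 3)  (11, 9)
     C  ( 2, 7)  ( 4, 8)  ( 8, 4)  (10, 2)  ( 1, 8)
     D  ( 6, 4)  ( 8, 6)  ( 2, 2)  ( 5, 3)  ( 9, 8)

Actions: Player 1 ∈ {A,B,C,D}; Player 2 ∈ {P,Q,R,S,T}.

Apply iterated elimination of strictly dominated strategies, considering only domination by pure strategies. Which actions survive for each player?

Survivors P1:{B,D} P2:{Q,T}

P2 drop P (Q beats it: A:8>7 B:11>6 C:8>7 D:6>4)
P2 drop R (Q beats it: A:8>7 B:11>6 C:8>4 D:6>2)
P2 drop S (Q beats it: A:8>7 B:11>3 C:8>2 D:6>3)
P1 drop A (B beats it: Q:7>4 T:11>9)
P1 drop C (B beats it: Q:7>4 T:11>1)
P1→{B,D} P2→{Q,T}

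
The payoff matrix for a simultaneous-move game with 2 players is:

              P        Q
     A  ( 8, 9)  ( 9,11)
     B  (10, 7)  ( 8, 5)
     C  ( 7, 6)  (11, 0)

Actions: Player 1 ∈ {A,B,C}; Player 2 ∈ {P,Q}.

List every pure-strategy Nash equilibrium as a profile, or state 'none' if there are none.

NE set: (B,P)

(A,P): not NE [P1→B gives 10>8; P2→Q gives 11>9]
(A,Q): not NE [P1→C gives 11>9]
(B,P): NE
(B,Q): not NE [P1→C gives 11>8; P2→P gives 7>5]
(C,P): not NE [P1→B gives 10>7]
(C,Q): not NE [P2→P gives 6>0]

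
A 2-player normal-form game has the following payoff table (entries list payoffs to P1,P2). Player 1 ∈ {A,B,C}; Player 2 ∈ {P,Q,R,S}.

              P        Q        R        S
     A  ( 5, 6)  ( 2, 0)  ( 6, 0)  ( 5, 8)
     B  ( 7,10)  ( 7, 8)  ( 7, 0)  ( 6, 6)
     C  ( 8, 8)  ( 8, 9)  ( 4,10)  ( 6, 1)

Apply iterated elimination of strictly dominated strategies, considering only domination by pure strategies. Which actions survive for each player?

IESDS → P1:{B,C} P2:{P,Q,R}

P1 drop A (B beats it: P:7>5 Q:7>2 R:7>6 S:6>5)
P2 drop S (P beats it: B:10>6 C:8>1)
P1→{B,C} P2→{P,Q,R}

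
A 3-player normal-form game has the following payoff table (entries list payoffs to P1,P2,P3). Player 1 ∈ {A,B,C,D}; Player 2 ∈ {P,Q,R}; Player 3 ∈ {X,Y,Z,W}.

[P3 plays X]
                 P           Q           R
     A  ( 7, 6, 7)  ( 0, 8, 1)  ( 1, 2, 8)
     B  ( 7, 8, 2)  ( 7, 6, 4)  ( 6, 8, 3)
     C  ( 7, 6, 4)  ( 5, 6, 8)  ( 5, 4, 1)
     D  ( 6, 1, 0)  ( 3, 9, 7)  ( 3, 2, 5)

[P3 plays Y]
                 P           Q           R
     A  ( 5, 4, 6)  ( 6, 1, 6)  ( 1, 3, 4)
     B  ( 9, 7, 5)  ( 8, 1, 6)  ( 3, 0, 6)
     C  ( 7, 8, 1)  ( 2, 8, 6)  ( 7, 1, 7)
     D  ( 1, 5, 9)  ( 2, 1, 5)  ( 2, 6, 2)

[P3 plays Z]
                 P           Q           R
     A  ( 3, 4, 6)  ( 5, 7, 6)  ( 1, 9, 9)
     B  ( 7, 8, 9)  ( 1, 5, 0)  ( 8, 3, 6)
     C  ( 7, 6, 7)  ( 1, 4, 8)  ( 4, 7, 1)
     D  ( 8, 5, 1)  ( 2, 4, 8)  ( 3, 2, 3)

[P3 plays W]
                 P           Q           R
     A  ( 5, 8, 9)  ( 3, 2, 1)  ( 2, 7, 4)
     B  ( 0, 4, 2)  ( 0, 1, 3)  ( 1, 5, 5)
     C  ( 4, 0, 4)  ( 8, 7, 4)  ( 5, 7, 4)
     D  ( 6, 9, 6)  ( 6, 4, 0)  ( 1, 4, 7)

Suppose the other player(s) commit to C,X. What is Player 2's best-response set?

u_2(P vs C,X) = 6
u_2(Q vs C,X) = 6
u_2(R vs C,X) = 4
max payoff 6 at {P,Q}

BR_2 = {P,Q}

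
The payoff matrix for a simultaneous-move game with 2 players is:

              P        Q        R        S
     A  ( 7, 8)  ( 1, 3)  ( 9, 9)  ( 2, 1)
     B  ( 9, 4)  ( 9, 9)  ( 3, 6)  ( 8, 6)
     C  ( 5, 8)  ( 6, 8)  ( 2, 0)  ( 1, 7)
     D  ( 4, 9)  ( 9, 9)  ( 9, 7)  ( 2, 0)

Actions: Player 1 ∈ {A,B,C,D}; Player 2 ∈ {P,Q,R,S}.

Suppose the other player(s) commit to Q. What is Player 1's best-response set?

argmax u_1 = {B,D}

u_1(A vs Q) = 1
u_1(B vs Q) = 9
u_1(C vs Q) = 6
u_1(D vs Q) = 9
max payoff 9 at {B,D}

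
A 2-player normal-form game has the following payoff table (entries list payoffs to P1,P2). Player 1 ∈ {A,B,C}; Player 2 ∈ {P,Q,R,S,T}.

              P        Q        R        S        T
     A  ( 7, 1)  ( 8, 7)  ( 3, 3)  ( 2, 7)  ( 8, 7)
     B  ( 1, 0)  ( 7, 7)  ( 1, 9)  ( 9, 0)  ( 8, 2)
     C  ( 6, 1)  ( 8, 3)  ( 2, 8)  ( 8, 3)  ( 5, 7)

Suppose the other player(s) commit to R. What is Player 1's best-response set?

u_1(A vs R) = 3
u_1(B vs R) = 1
u_1(C vs R) = 2
max payoff 3 at {A}

P1 best: {A}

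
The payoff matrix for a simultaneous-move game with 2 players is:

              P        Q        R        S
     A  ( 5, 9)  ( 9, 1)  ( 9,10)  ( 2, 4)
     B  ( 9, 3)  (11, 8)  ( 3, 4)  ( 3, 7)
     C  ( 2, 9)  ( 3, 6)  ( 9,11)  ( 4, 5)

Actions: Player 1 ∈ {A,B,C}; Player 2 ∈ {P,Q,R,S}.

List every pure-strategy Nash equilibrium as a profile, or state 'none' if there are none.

(A,P): not NE [P1→B gives 9>5; P2→R gives 10>9]
(A,Q): not NE [P1→B gives 11>9; P2→R gives 10>1]
(A,R): NE
(A,S): not NE [P1→C gives 4>2; P2→R gives 10>4]
(B,P): not NE [P2→Q gives 8>3]
(B,Q): NE
(B,R): not NE [P1→C gives 9>3; P2→Q gives 8>4]
(B,S): not NE [P1→C gives 4>3; P2→Q gives 8>7]
(C,P): not NE [P1→B gives 9>2; P2→R gives 11>9]
(C,Q): not NE [P1→B gives 11>3; P2→R gives 11>6]
(C,R): NE
(C,S): not NE [P2→R gives 11>5]

PSNE = {(A,R), (B,Q), (C,R)}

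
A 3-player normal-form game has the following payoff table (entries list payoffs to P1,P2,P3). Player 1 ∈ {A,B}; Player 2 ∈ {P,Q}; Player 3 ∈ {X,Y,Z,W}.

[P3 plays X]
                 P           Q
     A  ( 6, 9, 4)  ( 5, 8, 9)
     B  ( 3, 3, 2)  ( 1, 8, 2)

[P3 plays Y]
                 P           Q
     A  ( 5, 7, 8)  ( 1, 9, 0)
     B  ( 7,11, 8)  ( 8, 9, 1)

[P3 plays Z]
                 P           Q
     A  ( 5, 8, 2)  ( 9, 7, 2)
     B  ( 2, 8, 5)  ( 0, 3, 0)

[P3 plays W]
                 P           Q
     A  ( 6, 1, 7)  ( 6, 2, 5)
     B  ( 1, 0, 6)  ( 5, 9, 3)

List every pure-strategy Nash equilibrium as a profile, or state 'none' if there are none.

(A,P,X): not NE [P3→Y gives 8>4]
(A,P,Y): not NE [P1→B gives 7>5; P2→Q gives 9>7]
(A,P,Z): not NE [P3→Y gives 8>2]
(A,P,W): not NE [P2→Q gives 2>1; P3→Y gives 8>7]
(A,Q,X): not NE [P2→P gives 9>8]
(A,Q,Y): not NE [P1→B gives 8>1; P3→X gives 9>0]
(A,Q,Z): not NE [P2→P gives 8>7; P3→X gives 9>2]
(A,Q,W): not NE [P3→X gives 9>5]
(B,P,X): not NE [P1→A gives 6>3; P2→Q gives 8>3; P3→Y gives 8>2]
(B,P,Y): NE
(B,P,Z): not NE [P1→A gives 5>2; P3→Y gives 8>5]
(B,P,W): not NE [P1→A gives 6>1; P2→Q gives 9>0; P3→Y gives 8>6]
(B,Q,X): not NE [P1→A gives 5>1; P3→W gives 3>2]
(B,Q,Y): not NE [P2→P gives 11>9; P3→W gives 3>1]
(B,Q,Z): not NE [P1→A gives 9>0; P2→P gives 8>3; P3→W gives 3>0]
(B,Q,W): not NE [P1→A gives 6>5]

Nash profiles: (B,P,Y)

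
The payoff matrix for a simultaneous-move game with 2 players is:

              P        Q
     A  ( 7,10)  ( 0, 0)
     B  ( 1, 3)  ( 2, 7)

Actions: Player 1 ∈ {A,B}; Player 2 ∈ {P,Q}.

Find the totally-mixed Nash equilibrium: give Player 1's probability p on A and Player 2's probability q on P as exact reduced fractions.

p=2/7, q=1/4

P1 indiff ⇒ q·7+(1-q)·0 = q·1+(1-q)·2 ⇒ q(6) = (1-q)(2) ⇒ q = 1/4
P2 indiff ⇒ p·10+(1-p)·3 = p·0+(1-p)·7 ⇒ p(10) = (1-p)(4) ⇒ p = 2/7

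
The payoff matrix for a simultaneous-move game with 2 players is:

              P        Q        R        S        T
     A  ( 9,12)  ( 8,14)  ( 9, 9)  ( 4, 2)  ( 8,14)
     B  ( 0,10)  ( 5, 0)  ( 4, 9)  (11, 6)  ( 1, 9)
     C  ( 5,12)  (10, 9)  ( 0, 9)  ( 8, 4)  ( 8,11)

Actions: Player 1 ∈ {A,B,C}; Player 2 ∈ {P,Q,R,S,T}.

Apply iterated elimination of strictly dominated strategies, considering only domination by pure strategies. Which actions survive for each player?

IESDS → P1:{A,C} P2:{P,Q,T}

P2 drop R (P beats it: A:12>9 B:10>9 C:12>9)
P2 drop S (P beats it: A:12>2 B:10>6 C:12>4)
P1 drop B (A beats it: P:9>0 Q:8>5 T:8>1)
P1→{A,C} P2→{P,Q,T}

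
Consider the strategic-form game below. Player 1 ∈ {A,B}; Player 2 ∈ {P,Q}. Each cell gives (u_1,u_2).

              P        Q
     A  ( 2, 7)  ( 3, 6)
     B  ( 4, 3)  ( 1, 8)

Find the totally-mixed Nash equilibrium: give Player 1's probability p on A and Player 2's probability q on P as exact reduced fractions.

P1 indiff ⇒ q·2+(1-q)·3 = q·4+(1-q)·1 ⇒ q(-2) = (1-q)(-2) ⇒ q = 1/2
P2 indiff ⇒ p·7+(1-p)·3 = p·6+(1-p)·8 ⇒ p(1) = (1-p)(5) ⇒ p = 5/6

p=5/6, q=1/2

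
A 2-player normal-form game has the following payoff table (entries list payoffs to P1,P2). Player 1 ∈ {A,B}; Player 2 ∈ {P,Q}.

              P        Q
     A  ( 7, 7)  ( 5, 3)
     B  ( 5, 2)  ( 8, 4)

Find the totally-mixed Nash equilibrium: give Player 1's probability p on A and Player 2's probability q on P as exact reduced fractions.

P1 mixes 1/3 on A; P2 mixes 3/5 on P

P1 indiff ⇒ q·7+(1-q)·5 = q·5+(1-q)·8 ⇒ q(2) = (1-q)(3) ⇒ q = 3/5
P2 indiff ⇒ p·7+(1-p)·2 = p·3+(1-p)·4 ⇒ p(4) = (1-p)(2) ⇒ p = 1/3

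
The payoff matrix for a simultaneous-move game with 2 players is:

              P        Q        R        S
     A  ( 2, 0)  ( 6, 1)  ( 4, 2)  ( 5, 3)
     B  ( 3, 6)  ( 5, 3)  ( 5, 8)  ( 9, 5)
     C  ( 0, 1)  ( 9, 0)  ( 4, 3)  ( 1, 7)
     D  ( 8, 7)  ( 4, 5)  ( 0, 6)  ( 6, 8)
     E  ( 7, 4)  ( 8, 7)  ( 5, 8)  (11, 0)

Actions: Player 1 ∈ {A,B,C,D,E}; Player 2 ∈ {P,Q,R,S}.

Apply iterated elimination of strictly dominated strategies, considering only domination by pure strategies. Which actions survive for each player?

P1 drop A (E beats it: P:7>2 Q:8>6 R:5>4 S:11>5)
P2 drop Q (R beats it: B:8>3 C:3>0 D:6>5 E:8>7)
P1 drop C (B beats it: P:3>0 R:5>4 S:9>1)
P1→{B,D,E} P2→{P,R,S}

IESDS → P1:{B,D,E} P2:{P,R,S}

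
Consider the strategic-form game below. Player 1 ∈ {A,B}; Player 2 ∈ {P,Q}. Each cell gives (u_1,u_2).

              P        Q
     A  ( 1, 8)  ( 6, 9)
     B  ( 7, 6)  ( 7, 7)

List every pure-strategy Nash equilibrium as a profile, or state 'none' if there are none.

PSNE = {(B,Q)}

(A,P): not NE [P1→B gives 7>1; P2→Q gives 9>8]
(A,Q): not NE [P1→B gives 7>6]
(B,P): not NE [P2→Q gives 7>6]
(B,Q): NE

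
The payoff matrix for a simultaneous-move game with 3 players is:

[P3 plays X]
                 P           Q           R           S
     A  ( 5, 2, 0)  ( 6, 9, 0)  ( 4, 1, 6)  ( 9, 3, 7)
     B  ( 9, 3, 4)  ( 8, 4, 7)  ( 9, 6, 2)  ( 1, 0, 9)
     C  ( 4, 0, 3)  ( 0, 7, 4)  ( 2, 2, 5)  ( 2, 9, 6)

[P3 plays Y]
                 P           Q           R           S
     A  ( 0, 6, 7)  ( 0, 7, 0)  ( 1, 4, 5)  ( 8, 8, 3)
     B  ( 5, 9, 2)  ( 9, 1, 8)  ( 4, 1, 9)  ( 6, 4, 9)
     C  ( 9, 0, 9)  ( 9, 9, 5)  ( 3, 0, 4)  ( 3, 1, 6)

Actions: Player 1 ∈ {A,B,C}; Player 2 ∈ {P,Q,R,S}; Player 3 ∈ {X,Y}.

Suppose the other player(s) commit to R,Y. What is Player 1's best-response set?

u_1(A vs R,Y) = 1
u_1(B vs R,Y) = 4
u_1(C vs R,Y) = 3
max payoff 4 at {B}

argmax u_1 = {B}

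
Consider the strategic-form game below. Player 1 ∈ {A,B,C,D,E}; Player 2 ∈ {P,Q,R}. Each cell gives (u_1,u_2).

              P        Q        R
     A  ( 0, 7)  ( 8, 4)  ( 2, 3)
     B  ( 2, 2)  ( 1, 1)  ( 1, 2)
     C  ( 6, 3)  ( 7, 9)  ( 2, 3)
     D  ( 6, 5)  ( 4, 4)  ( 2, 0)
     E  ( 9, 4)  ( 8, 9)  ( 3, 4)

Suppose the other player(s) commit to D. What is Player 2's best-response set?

argmax u_2 = {P}

u_2(P vs D) = 5
u_2(Q vs D) = 4
u_2(R vs D) = 0
max payoff 5 at {P}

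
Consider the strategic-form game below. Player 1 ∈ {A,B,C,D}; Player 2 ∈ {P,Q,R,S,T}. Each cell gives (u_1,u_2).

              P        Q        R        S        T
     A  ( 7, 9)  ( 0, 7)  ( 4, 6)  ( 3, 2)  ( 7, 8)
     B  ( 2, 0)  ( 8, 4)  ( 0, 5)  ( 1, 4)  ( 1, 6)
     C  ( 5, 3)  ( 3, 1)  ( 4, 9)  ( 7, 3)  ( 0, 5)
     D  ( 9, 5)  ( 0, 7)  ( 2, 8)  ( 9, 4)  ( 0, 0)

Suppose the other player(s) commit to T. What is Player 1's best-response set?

P1 best: {A}

u_1(A vs T) = 7
u_1(B vs T) = 1
u_1(C vs T) = 0
u_1(D vs T) = 0
max payoff 7 at {A}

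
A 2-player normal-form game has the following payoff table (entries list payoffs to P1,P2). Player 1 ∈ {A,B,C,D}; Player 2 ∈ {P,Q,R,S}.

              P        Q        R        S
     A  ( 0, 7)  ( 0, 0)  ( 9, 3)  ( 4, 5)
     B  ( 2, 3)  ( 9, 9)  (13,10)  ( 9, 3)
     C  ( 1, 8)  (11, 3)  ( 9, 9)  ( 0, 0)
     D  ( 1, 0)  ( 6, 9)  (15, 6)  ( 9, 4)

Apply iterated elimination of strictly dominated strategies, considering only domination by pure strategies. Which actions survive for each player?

Remaining: P1:{B,C,D} P2:{Q,R}

P1 drop A (B beats it: P:2>0 Q:9>0 R:13>9 S:9>4)
P2 drop P (R beats it: B:10>3 C:9>8 D:6>0)
P2 drop S (Q beats it: B:9>3 C:3>0 D:9>4)
P1→{B,C,D} P2→{Q,R}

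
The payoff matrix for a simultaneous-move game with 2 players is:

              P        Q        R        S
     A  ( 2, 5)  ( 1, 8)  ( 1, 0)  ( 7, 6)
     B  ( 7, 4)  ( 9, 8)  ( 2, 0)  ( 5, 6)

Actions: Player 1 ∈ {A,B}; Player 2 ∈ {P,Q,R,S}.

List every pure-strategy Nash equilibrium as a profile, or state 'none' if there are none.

PSNE = {(B,Q)}

(A,P): not NE [P1→B gives 7>2; P2→Q gives 8>5]
(A,Q): not NE [P1→B gives 9>1]
(A,R): not NE [P1→B gives 2>1; P2→Q gives 8>0]
(A,S): not NE [P2→Q gives 8>6]
(B,P): not NE [P2→Q gives 8>4]
(B,Q): NE
(B,R): not NE [P2→Q gives 8>0]
(B,S): not NE [P1→A gives 7>5; P2→Q gives 8>6]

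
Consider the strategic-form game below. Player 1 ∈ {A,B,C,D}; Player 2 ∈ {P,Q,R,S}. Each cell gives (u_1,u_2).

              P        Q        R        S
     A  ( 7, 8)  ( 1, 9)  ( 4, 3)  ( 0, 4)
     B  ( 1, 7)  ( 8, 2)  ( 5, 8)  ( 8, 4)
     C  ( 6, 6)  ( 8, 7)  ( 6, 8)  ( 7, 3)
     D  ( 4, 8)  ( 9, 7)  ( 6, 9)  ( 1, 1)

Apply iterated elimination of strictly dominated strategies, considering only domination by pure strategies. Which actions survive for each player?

P2 drop S (P beats it: A:8>4 B:7>4 C:6>3 D:8>1)
P1 drop B (D beats it: P:4>1 Q:9>8 R:6>5)
P1→{A,C,D} P2→{P,Q,R}

Remaining: P1:{A,C,D} P2:{P,Q,R}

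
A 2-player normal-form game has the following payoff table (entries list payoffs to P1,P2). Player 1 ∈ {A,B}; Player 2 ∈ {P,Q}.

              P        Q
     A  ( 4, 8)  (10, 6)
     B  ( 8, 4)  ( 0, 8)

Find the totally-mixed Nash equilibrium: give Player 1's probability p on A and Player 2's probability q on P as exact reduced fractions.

P1 indiff ⇒ q·4+(1-q)·10 = q·8+(1-q)·0 ⇒ q(-4) = (1-q)(-10) ⇒ q = 5/7
P2 indiff ⇒ p·8+(1-p)·4 = p·6+(1-p)·8 ⇒ p(2) = (1-p)(4) ⇒ p = 2/3

p=2/3, q=5/7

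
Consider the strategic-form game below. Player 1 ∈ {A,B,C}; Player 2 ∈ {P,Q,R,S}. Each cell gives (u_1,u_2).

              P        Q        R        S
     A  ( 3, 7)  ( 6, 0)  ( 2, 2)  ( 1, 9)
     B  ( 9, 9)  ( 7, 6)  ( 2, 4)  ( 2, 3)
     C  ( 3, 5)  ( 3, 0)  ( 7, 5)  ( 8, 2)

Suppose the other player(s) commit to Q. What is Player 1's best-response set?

argmax u_1 = {B}

u_1(A vs Q) = 6
u_1(B vs Q) = 7
u_1(C vs Q) = 3
max payoff 7 at {B}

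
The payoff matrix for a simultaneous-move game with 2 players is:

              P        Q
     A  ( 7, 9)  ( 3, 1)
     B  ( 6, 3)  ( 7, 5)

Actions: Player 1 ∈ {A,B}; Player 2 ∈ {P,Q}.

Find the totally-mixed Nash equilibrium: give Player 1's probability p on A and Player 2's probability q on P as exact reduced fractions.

P1 indiff ⇒ q·7+(1-q)·3 = q·6+(1-q)·7 ⇒ q(1) = (1-q)(4) ⇒ q = 4/5
P2 indiff ⇒ p·9+(1-p)·3 = p·1+(1-p)·5 ⇒ p(8) = (1-p)(2) ⇒ p = 1/5

P1 mixes 1/5 on A; P2 mixes 4/5 on P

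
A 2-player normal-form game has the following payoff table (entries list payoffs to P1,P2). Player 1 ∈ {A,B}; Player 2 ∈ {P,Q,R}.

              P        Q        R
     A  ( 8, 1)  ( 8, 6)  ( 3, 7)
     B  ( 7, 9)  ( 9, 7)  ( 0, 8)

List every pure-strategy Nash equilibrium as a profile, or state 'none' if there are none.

(A,P): not NE [P2→R gives 7>1]
(A,Q): not NE [P1→B gives 9>8; P2→R gives 7>6]
(A,R): NE
(B,P): not NE [P1→A gives 8>7]
(B,Q): not NE [P2→P gives 9>7]
(B,R): not NE [P1→A gives 3>0; P2→P gives 9>8]

NE set: (A,R)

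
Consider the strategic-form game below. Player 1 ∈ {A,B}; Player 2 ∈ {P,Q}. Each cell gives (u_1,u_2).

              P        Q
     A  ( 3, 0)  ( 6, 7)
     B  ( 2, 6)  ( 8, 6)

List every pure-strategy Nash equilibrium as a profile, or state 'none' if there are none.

NE set: (B,Q)

(A,P): not NE [P2→Q gives 7>0]
(A,Q): not NE [P1→B gives 8>6]
(B,P): not NE [P1→A gives 3>2]
(B,Q): NE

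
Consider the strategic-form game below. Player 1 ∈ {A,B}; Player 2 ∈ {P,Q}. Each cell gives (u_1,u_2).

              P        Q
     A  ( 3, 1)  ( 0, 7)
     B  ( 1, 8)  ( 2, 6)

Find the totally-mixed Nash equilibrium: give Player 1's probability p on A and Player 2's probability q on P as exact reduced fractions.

P1 indiff ⇒ q·3+(1-q)·0 = q·1+(1-q)·2 ⇒ q(2) = (1-q)(2) ⇒ q = 1/2
P2 indiff ⇒ p·1+(1-p)·8 = p·7+(1-p)·6 ⇒ p(-6) = (1-p)(-2) ⇒ p = 1/4

P1 mixes 1/4 on A; P2 mixes 1/2 on P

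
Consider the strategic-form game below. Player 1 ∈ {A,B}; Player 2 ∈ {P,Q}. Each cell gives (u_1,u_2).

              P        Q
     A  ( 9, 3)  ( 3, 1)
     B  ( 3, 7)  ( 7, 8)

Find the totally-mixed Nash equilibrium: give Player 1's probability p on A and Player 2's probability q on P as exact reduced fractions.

P1 indiff ⇒ q·9+(1-q)·3 = q·3+(1-q)·7 ⇒ q(6) = (1-q)(4) ⇒ q = 2/5
P2 indiff ⇒ p·3+(1-p)·7 = p·1+(1-p)·8 ⇒ p(2) = (1-p)(1) ⇒ p = 1/3

P1 mixes 1/3 on A; P2 mixes 2/5 on P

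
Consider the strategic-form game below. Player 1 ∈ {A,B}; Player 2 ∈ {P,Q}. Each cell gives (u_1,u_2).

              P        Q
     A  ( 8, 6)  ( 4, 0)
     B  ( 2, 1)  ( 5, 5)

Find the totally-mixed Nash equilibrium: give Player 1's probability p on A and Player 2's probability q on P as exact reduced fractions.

p=2/5, q=1/7

P1 indiff ⇒ q·8+(1-q)·4 = q·2+(1-q)·5 ⇒ q(6) = (1-q)(1) ⇒ q = 1/7
P2 indiff ⇒ p·6+(1-p)·1 = p·0+(1-p)·5 ⇒ p(6) = (1-p)(4) ⇒ p = 2/5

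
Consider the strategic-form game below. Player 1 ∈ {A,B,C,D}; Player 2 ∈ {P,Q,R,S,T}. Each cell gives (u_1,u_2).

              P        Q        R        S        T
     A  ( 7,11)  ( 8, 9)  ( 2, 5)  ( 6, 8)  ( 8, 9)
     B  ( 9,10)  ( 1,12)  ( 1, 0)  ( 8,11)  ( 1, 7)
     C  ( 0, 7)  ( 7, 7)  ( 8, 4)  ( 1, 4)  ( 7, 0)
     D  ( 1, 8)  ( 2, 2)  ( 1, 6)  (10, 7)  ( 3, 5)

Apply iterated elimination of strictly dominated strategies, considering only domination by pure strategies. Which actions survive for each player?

Remaining: P1:{A,B,D} P2:{P,Q,S}

P2 drop R (P beats it: A:11>5 B:10>0 C:7>4 D:8>6)
P1 drop C (A beats it: P:7>0 Q:8>7 S:6>1 T:8>7)
P2 drop T (P beats it: A:11>9 B:10>7 D:8>5)
P1→{A,B,D} P2→{P,Q,S}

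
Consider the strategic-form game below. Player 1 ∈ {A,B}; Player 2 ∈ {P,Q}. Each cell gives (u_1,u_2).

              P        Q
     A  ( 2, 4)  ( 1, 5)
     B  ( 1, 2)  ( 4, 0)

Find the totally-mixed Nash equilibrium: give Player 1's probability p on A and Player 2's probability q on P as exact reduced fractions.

P1 indiff ⇒ q·2+(1-q)·1 = q·1+(1-q)·4 ⇒ q(1) = (1-q)(3) ⇒ q = 3/4
P2 indiff ⇒ p·4+(1-p)·2 = p·5+(1-p)·0 ⇒ p(-1) = (1-p)(-2) ⇒ p = 2/3

p=2/3, q=3/4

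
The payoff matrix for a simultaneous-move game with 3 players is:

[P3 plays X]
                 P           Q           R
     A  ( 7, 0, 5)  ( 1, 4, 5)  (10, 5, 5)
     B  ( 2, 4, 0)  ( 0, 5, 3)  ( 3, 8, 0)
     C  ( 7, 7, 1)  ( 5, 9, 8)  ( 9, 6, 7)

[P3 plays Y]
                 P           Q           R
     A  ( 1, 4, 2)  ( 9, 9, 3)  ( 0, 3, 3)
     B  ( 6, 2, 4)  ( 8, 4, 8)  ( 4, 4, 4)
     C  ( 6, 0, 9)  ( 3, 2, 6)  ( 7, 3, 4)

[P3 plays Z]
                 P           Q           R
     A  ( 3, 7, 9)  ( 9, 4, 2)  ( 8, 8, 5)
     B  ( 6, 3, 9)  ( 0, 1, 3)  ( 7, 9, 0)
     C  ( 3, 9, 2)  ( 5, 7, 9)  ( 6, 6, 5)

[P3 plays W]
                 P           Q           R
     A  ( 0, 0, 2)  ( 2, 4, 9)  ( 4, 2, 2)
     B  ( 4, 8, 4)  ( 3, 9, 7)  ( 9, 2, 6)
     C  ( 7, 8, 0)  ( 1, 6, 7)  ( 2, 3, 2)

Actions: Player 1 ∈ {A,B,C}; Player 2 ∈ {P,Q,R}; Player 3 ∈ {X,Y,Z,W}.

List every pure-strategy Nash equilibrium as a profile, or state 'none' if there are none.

(A,P,X): not NE [P2→R gives 5>0; P3→Z gives 9>5]
(A,P,Y): not NE [P1→C gives 6>1; P2→Q gives 9>4; P3→Z gives 9>2]
(A,P,Z): not NE [P1→B gives 6>3; P2→R gives 8>7]
(A,P,W): not NE [P1→C gives 7>0; P2→Q gives 4>0; P3→Z gives 9>2]
(A,Q,X): not NE [P1→C gives 5>1; P2→R gives 5>4; P3→W gives 9>5]
(A,Q,Y): not NE [P3→W gives 9>3]
(A,Q,Z): not NE [P2→R gives 8>4; P3→W gives 9>2]
(A,Q,W): not NE [P1→B gives 3>2]
(A,R,X): NE
(A,R,Y): not NE [P1→C gives 7>0; P2→Q gives 9>3; P3→Z gives 5>3]
(A,R,Z): NE
(A,R,W): not NE [P1→B gives 9>4; P2→Q gives 4>2; P3→Z gives 5>2]
(B,P,X): not NE [P1→C gives 7>2; P2→R gives 8>4; P3→Z gives 9>0]
(B,P,Y): not NE [P2→R gives 4>2; P3→Z gives 9>4]
(B,P,Z): not NE [P2→R gives 9>3]
(B,P,W): not NE [P1→C gives 7>4; P2→Q gives 9>8; P3→Z gives 9>4]
(B,Q,X): not NE [P1→C gives 5>0; P2→R gives 8>5; P3→Y gives 8>3]
(B,Q,Y): not NE [P1→A gives 9>8]
(B,Q,Z): not NE [P1→A gives 9>0; P2→R gives 9>1; P3→Y gives 8>3]
(B,Q,W): not NE [P3→Y gives 8>7]
(B,R,X): not NE [P1→A gives 10>3; P3→W gives 6>0]
(B,R,Y): not NE [P1→C gives 7>4; P3→W gives 6>4]
(B,R,Z): not NE [P1→A gives 8>7; P3→W gives 6>0]
(B,R,W): not NE [P2→Q gives 9>2]
(C,P,X): not NE [P2→Q gives 9>7; P3→Y gives 9>1]
(C,P,Y): not NE [P2→R gives 3>0]
(C,P,Z): not NE [P1→B gives 6>3; P3→Y gives 9>2]
(C,P,W): not NE [P3→Y gives 9>0]
(C,Q,X): not NE [P3→Z gives 9>8]
(C,Q,Y): not NE [P1→A gives 9>3; P2→R gives 3>2; P3→Z gives 9>6]
(C,Q,Z): not NE [P1→A gives 9>5; P2→P gives 9>7]
(C,Q,W): not NE [P1→B gives 3>1; P2→P gives 8>6; P3→Z gives 9>7]
(C,R,X): not NE [P1→A gives 10>9; P2→Q gives 9>6]
(C,R,Y): not NE [P3→X gives 7>4]
(C,R,Z): not NE [P1→A gives 8>6; P2→P gives 9>6; P3→X gives 7>5]
(C,R,W): not NE [P1→B gives 9>2; P2→P gives 8>3; P3→X gives 7>2]

Nash profiles: (A,R,X), (A,R,Z)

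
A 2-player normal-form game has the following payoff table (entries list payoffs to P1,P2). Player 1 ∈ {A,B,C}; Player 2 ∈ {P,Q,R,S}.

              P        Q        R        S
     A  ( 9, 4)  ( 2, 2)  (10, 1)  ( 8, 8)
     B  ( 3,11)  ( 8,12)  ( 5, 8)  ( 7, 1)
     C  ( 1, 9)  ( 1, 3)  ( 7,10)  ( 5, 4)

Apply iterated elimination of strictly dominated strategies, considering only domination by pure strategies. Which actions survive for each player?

Remaining: P1:{A,B} P2:{P,Q,S}

P1 drop C (A beats it: P:9>1 Q:2>1 R:10>7 S:8>5)
P2 drop R (P beats it: A:4>1 B:11>8)
P1→{A,B} P2→{P,Q,S}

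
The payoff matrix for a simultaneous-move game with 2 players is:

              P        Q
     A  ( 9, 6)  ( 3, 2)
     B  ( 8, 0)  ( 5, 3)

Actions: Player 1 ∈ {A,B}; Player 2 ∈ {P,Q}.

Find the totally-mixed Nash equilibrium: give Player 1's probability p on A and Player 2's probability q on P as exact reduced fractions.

P1 indiff ⇒ q·9+(1-q)·3 = q·8+(1-q)·5 ⇒ q(1) = (1-q)(2) ⇒ q = 2/3
P2 indiff ⇒ p·6+(1-p)·0 = p·2+(1-p)·3 ⇒ p(4) = (1-p)(3) ⇒ p = 3/7

(p,q) = (3/7, 2/3)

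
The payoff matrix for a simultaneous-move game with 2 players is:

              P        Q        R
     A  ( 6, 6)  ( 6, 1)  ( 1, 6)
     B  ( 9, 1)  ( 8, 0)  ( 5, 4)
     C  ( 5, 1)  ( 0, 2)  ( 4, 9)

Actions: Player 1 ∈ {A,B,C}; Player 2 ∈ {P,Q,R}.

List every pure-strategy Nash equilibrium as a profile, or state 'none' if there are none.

PSNE = {(B,R)}

(A,P): not NE [P1→B gives 9>6]
(A,Q): not NE [P1→B gives 8>6; P2→R gives 6>1]
(A,R): not NE [P1→B gives 5>1]
(B,P): not NE [P2→R gives 4>1]
(B,Q): not NE [P2→R gives 4>0]
(B,R): NE
(C,P): not NE [P1→B gives 9>5; P2→R gives 9>1]
(C,Q): not NE [P1→B gives 8>0; P2→R gives 9>2]
(C,R): not NE [P1→B gives 5>4]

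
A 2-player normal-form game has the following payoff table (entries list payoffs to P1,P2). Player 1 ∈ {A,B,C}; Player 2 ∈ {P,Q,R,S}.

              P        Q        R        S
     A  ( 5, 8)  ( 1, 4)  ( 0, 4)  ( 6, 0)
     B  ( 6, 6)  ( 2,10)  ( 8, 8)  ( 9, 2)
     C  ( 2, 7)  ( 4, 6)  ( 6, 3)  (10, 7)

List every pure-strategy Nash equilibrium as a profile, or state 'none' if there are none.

Nash profiles: (C,S)

(A,P): not NE [P1→B gives 6>5]
(A,Q): not NE [P1→C gives 4>1; P2→P gives 8>4]
(A,R): not NE [P1→B gives 8>0; P2→P gives 8>4]
(A,S): not NE [P1→C gives 10>6; P2→P gives 8>0]
(B,P): not NE [P2→Q gives 10>6]
(B,Q): not NE [P1→C gives 4>2]
(B,R): not NE [P2→Q gives 10>8]
(B,S): not NE [P1→C gives 10>9; P2→Q gives 10>2]
(C,P): not NE [P1→B gives 6>2]
(C,Q): not NE [P2→S gives 7>6]
(C,R): not NE [P1→B gives 8>6; P2→S gives 7>3]
(C,S): NE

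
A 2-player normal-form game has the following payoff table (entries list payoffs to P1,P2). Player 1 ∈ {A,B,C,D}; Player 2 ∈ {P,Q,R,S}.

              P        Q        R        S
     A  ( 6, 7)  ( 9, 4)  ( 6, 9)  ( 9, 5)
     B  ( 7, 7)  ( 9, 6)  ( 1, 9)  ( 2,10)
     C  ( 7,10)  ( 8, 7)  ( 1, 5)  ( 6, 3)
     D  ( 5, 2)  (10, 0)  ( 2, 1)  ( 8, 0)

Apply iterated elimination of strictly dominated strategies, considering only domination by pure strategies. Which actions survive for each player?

P2 drop Q (P beats it: A:7>4 B:7>6 C:10>7 D:2>0)
P1 drop D (A beats it: P:6>5 R:6>2 S:9>8)
P1→{A,B,C} P2→{P,R,S}

Survivors P1:{A,B,C} P2:{P,R,S}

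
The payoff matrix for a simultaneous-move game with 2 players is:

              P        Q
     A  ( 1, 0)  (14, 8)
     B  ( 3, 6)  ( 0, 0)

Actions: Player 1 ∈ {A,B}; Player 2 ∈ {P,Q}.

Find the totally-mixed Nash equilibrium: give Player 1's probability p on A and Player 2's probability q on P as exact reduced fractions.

P1 indiff ⇒ q·1+(1-q)·14 = q·3+(1-q)·0 ⇒ q(-2) = (1-q)(-14) ⇒ q = 7/8
P2 indiff ⇒ p·0+(1-p)·6 = p·8+(1-p)·0 ⇒ p(-8) = (1-p)(-6) ⇒ p = 3/7

p=3/7, q=7/8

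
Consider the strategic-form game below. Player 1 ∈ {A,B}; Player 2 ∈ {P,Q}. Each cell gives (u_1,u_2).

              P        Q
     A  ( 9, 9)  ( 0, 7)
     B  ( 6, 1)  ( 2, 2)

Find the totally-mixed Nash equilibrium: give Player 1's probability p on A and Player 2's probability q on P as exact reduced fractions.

p=1/3, q=2/5

P1 indiff ⇒ q·9+(1-q)·0 = q·6+(1-q)·2 ⇒ q(3) = (1-q)(2) ⇒ q = 2/5
P2 indiff ⇒ p·9+(1-p)·1 = p·7+(1-p)·2 ⇒ p(2) = (1-p)(1) ⇒ p = 1/3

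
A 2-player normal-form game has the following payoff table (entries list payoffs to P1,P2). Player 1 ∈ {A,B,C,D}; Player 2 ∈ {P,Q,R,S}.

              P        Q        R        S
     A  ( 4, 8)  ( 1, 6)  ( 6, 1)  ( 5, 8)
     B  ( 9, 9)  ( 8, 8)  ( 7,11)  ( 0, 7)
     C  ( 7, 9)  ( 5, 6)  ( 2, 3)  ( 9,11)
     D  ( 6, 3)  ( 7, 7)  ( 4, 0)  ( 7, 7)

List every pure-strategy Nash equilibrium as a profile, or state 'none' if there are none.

(A,P): not NE [P1→B gives 9>4]
(A,Q): not NE [P1→B gives 8>1; P2→S gives 8>6]
(A,R): not NE [P1→B gives 7>6; P2→S gives 8>1]
(A,S): not NE [P1→C gives 9>5]
(B,P): not NE [P2→R gives 11>9]
(B,Q): not NE [P2→R gives 11>8]
(B,R): NE
(B,S): not NE [P1→C gives 9>0; P2→R gives 11>7]
(C,P): not NE [P1→B gives 9>7; P2→S gives 11>9]
(C,Q): not NE [P1→B gives 8>5; P2→S gives 11>6]
(C,R): not NE [P1→B gives 7>2; P2→S gives 11>3]
(C,S): NE
(D,P): not NE [P1→B gives 9>6; P2→S gives 7>3]
(D,Q): not NE [P1→B gives 8>7]
(D,R): not NE [P1→B gives 7>4; P2→S gives 7>0]
(D,S): not NE [P1→C gives 9>7]

Nash profiles: (B,R), (C,S)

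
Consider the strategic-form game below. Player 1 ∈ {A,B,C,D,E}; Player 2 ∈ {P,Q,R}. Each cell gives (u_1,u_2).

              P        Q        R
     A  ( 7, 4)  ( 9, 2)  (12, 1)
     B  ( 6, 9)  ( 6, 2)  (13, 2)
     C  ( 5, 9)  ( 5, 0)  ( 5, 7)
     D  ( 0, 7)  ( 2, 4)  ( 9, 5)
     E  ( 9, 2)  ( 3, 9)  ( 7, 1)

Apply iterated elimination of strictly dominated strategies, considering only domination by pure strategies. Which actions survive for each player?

Remaining: P1:{A,E} P2:{P,Q}

P1 drop C (A beats it: P:7>5 Q:9>5 R:12>5)
P1 drop D (A beats it: P:7>0 Q:9>2 R:12>9)
P2 drop R (P beats it: A:4>1 B:9>2 E:2>1)
P1 drop B (A beats it: P:7>6 Q:9>6)
P1→{A,E} P2→{P,Q}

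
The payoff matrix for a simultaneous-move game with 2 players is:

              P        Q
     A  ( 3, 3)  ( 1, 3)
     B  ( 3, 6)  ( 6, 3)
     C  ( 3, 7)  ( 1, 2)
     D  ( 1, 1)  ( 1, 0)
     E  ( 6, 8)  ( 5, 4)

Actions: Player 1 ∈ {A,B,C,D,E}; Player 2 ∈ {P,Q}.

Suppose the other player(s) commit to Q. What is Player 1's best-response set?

P1 best: {B}

u_1(A vs Q) = 1
u_1(B vs Q) = 6
u_1(C vs Q) = 1
u_1(D vs Q) = 1
u_1(E vs Q) = 5
max payoff 6 at {B}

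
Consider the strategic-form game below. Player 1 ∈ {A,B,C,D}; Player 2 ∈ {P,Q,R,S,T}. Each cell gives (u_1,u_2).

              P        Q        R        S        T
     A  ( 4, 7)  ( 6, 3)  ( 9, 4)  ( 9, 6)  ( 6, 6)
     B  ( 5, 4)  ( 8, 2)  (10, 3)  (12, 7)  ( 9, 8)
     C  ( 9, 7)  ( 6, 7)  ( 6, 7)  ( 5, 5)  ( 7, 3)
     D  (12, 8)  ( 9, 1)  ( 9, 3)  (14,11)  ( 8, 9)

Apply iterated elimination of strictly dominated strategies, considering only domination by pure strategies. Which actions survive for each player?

P1 drop A (B beats it: P:5>4 Q:8>6 R:10>9 S:12>9 T:9>6)
P1 drop C (D beats it: P:12>9 Q:9>6 R:9>6 S:14>5 T:8>7)
P2 drop P (S beats it: B:7>4 D:11>8)
P2 drop Q (R beats it: B:3>2 D:3>1)
P2 drop R (S beats it: B:7>3 D:11>3)
P1→{B,D} P2→{S,T}

Remaining: P1:{B,D} P2:{S,T}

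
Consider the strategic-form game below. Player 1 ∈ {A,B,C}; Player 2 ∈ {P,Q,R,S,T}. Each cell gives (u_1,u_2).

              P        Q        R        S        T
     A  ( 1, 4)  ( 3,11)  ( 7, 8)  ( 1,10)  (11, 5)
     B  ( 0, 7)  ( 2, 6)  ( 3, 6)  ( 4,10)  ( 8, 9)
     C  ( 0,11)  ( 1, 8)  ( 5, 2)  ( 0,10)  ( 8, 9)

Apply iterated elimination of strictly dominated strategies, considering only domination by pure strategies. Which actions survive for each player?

P1 drop C (A beats it: P:1>0 Q:3>1 R:7>5 S:1>0 T:11>8)
P2 drop P (S beats it: A:10>4 B:10>7)
P2 drop R (S beats it: A:10>8 B:10>6)
P2 drop T (S beats it: A:10>5 B:10>9)
P1→{A,B} P2→{Q,S}

Remaining: P1:{A,B} P2:{Q,S}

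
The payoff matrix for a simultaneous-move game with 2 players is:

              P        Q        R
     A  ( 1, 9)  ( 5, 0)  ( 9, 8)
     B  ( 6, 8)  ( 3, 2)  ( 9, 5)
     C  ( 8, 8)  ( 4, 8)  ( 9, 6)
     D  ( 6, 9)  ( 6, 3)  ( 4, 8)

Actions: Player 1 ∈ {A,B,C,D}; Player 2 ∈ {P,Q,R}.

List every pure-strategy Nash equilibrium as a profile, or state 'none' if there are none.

PSNE = {(C,P)}

(A,P): not NE [P1→C gives 8>1]
(A,Q): not NE [P1→D gives 6>5; P2→P gives 9>0]
(A,R): not NE [P2→P gives 9>8]
(B,P): not NE [P1→C gives 8>6]
(B,Q): not NE [P1→D gives 6>3; P2→P gives 8>2]
(B,R): not NE [P2→P gives 8>5]
(C,P): NE
(C,Q): not NE [P1→D gives 6>4]
(C,R): not NE [P2→Q gives 8>6]
(D,P): not NE [P1→C gives 8>6]
(D,Q): not NE [P2→P gives 9>3]
(D,R): not NE [P1→C gives 9>4; P2→P gives 9>8]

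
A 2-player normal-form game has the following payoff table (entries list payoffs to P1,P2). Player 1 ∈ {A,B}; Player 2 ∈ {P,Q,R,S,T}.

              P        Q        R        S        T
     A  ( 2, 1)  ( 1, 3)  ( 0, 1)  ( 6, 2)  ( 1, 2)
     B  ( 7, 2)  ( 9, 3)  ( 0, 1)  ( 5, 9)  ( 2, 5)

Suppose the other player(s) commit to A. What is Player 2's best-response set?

argmax u_2 = {Q}

u_2(P vs A) = 1
u_2(Q vs A) = 3
u_2(R vs A) = 1
u_2(S vs A) = 2
u_2(T vs A) = 2
max payoff 3 at {Q}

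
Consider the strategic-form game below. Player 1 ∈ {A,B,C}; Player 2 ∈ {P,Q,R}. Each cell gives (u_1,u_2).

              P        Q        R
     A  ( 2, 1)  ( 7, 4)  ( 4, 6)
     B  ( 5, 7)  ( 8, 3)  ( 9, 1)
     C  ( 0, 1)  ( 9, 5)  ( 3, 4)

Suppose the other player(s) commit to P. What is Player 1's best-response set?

P1 best: {B}

u_1(A vs P) = 2
u_1(B vs P) = 5
u_1(C vs P) = 0
max payoff 5 at {B}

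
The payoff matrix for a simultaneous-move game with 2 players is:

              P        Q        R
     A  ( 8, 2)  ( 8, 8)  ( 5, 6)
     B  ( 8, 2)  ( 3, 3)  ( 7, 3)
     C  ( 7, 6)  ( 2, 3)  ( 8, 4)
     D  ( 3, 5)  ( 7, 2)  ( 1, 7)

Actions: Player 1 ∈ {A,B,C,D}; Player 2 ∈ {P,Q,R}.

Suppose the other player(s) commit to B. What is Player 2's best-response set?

BR_2 = {Q,R}

u_2(P vs B) = 2
u_2(Q vs B) = 3
u_2(R vs B) = 3
max payoff 3 at {Q,R}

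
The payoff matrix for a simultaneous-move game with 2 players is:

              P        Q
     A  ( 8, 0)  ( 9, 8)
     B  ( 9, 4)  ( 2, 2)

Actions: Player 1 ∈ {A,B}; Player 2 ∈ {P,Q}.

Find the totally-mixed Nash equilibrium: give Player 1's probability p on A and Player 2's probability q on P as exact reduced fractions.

P1 indiff ⇒ q·8+(1-q)·9 = q·9+(1-q)·2 ⇒ q(-1) = (1-q)(-7) ⇒ q = 7/8
P2 indiff ⇒ p·0+(1-p)·4 = p·8+(1-p)·2 ⇒ p(-8) = (1-p)(-2) ⇒ p = 1/5

(p,q) = (1/5, 7/8)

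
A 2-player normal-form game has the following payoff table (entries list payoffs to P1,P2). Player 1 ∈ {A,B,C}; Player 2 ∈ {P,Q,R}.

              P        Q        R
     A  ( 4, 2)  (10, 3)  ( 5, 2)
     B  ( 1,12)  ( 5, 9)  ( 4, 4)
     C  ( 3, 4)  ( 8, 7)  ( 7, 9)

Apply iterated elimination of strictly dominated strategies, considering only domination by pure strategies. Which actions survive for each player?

P1 drop B (A beats it: P:4>1 Q:10>5 R:5>4)
P2 drop P (Q beats it: A:3>2 C:7>4)
P1→{A,C} P2→{Q,R}

IESDS → P1:{A,C} P2:{Q,R}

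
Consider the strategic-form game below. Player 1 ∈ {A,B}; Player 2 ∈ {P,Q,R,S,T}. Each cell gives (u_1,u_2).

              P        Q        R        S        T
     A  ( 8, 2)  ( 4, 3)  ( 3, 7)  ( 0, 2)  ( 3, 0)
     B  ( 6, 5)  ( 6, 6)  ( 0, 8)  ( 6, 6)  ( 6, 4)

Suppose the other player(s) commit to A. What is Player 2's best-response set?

argmax u_2 = {R}

u_2(P vs A) = 2
u_2(Q vs A) = 3
u_2(R vs A) = 7
u_2(S vs A) = 2
u_2(T vs A) = 0
max payoff 7 at {R}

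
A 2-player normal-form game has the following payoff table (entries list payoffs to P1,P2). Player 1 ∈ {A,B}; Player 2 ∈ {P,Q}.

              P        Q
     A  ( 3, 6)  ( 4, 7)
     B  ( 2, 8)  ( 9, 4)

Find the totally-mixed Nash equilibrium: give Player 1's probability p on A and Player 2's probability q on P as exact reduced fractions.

P1 indiff ⇒ q·3+(1-q)·4 = q·2+(1-q)·9 ⇒ q(1) = (1-q)(5) ⇒ q = 5/6
P2 indiff ⇒ p·6+(1-p)·8 = p·7+(1-p)·4 ⇒ p(-1) = (1-p)(-4) ⇒ p = 4/5

P1 mixes 4/5 on A; P2 mixes 5/6 on P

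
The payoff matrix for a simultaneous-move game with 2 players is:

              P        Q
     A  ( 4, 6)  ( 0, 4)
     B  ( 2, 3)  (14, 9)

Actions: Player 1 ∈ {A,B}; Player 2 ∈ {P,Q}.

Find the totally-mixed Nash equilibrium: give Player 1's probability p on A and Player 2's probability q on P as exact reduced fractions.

P1 indiff ⇒ q·4+(1-q)·0 = q·2+(1-q)·14 ⇒ q(2) = (1-q)(14) ⇒ q = 7/8
P2 indiff ⇒ p·6+(1-p)·3 = p·4+(1-p)·9 ⇒ p(2) = (1-p)(6) ⇒ p = 3/4

p=3/4, q=7/8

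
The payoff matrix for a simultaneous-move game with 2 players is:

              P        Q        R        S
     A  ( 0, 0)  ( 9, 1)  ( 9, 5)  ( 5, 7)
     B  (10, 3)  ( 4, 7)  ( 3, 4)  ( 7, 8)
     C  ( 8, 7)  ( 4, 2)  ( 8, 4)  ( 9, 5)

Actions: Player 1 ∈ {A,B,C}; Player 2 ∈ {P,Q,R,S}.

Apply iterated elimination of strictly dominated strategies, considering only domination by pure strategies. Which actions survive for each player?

P2 drop Q (S beats it: A:7>1 B:8>7 C:5>2)
P2 drop R (S beats it: A:7>5 B:8>4 C:5>4)
P1 drop A (B beats it: P:10>0 S:7>5)
P1→{B,C} P2→{P,S}

IESDS → P1:{B,C} P2:{P,S}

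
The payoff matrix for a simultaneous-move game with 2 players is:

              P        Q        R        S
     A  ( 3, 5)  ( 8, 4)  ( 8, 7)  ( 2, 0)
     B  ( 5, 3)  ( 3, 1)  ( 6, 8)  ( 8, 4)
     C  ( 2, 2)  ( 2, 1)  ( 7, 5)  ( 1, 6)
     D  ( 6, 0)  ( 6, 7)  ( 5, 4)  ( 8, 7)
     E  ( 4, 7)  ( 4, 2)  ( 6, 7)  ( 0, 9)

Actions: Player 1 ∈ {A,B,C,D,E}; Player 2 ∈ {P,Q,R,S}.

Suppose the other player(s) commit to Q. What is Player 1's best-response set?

u_1(A vs Q) = 8
u_1(B vs Q) = 3
u_1(C vs Q) = 2
u_1(D vs Q) = 6
u_1(E vs Q) = 4
max payoff 8 at {A}

BR_1 = {A}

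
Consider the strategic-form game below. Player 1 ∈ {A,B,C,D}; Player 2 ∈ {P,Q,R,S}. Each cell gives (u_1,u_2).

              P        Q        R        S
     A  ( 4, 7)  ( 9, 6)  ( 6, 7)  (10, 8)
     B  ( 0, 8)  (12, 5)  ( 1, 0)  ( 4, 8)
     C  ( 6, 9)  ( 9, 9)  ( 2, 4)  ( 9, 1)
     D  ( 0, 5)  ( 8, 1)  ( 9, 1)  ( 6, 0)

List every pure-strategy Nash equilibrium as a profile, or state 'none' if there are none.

PSNE = {(A,S), (C,P)}

(A,P): not NE [P1→C gives 6>4; P2→S gives 8>7]
(A,Q): not NE [P1→B gives 12>9; P2→S gives 8>6]
(A,R): not NE [P1→D gives 9>6; P2→S gives 8>7]
(A,S): NE
(B,P): not NE [P1→C gives 6>0]
(B,Q): not NE [P2→S gives 8>5]
(B,R): not NE [P1→D gives 9>1; P2→S gives 8>0]
(B,S): not NE [P1→A gives 10>4]
(C,P): NE
(C,Q): not NE [P1→B gives 12>9]
(C,R): not NE [P1→D gives 9>2; P2→Q gives 9>4]
(C,S): not NE [P1→A gives 10>9; P2→Q gives 9>1]
(D,P): not NE [P1→C gives 6>0]
(D,Q): not NE [P1→B gives 12>8; P2→P gives 5>1]
(D,R): not NE [P2→P gives 5>1]
(D,S): not NE [P1→A gives 10>6; P2→P gives 5>0]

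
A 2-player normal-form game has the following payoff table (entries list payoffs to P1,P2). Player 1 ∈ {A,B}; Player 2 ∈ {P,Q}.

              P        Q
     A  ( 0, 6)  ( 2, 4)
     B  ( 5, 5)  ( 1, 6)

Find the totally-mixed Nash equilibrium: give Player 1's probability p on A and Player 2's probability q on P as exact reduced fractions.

P1 indiff ⇒ q·0+(1-q)·2 = q·5+(1-q)·1 ⇒ q(-5) = (1-q)(-1) ⇒ q = 1/6
P2 indiff ⇒ p·6+(1-p)·5 = p·4+(1-p)·6 ⇒ p(2) = (1-p)(1) ⇒ p = 1/3

(p,q) = (1/3, 1/6)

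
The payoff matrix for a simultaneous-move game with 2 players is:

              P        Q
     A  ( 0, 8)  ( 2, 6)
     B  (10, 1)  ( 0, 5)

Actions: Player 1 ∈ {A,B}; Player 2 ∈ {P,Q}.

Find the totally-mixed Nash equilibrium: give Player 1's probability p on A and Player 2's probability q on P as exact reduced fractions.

P1 indiff ⇒ q·0+(1-q)·2 = q·10+(1-q)·0 ⇒ q(-10) = (1-q)(-2) ⇒ q = 1/6
P2 indiff ⇒ p·8+(1-p)·1 = p·6+(1-p)·5 ⇒ p(2) = (1-p)(4) ⇒ p = 2/3

p=2/3, q=1/6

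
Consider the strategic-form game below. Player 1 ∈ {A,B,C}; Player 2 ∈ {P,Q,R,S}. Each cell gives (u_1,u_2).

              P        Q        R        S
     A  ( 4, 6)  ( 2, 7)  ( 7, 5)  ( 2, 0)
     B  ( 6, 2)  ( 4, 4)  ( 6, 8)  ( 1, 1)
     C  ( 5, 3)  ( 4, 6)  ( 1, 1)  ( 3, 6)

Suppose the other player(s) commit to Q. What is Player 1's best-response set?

u_1(A vs Q) = 2
u_1(B vs Q) = 4
u_1(C vs Q) = 4
max payoff 4 at {B,C}

argmax u_1 = {B,C}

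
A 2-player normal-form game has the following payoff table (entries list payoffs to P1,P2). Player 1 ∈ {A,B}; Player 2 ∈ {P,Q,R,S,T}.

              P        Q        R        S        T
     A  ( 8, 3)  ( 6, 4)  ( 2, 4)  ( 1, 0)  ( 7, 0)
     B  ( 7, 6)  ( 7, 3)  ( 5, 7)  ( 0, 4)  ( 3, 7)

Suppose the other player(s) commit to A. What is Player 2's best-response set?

P2 best: {Q,R}

u_2(P vs A) = 3
u_2(Q vs A) = 4
u_2(R vs A) = 4
u_2(S vs A) = 0
u_2(T vs A) = 0
max payoff 4 at {Q,R}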